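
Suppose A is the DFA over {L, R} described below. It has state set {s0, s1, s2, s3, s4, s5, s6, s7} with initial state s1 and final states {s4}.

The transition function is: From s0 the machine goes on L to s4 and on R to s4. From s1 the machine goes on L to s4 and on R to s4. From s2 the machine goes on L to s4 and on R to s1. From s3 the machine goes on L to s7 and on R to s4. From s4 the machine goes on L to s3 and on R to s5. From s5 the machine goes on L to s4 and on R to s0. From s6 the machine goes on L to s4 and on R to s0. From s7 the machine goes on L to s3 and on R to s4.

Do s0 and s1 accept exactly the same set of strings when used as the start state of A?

Yes

Reachable states from the start: {s0,s1,s3,s4,s5,s7}. Unreachable: {s2,s6} — drop them.
P0 = {s4} | {s0,s1,s3,s5,s7}.
On input L, block {s0,s1,s3,s5,s7} splits into {s0,s1,s5} and {s3,s7}.
Refine {s0,s1,s5} on symbol R: members go to different blocks, giving {s0,s1} and {s5}.
Stable partition: {s4} | {s0,s1} | {s3,s7} | {s5} — 4 equivalence classes.
s0 and s1 lie in the same block of the stable partition, so they are equivalent — no string distinguishes them.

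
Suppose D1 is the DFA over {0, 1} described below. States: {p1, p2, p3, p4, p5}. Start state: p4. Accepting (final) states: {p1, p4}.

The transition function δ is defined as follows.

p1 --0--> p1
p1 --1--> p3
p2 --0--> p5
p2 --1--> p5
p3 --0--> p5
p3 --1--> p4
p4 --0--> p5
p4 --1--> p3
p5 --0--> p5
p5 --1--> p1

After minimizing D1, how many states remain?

States {p2} cannot be reached from the start state, so discard them.
P0 = {p1,p4} | {p3,p5}.
Refine {p1,p4} on symbol 0: members go to different blocks, giving {p1} and {p4}.
Split {p3,p5} by δ(·,1) → {p3} and {p5}.
No further refinement is possible. Final partition (4 blocks): {p1} | {p3} | {p4} | {p5}.

4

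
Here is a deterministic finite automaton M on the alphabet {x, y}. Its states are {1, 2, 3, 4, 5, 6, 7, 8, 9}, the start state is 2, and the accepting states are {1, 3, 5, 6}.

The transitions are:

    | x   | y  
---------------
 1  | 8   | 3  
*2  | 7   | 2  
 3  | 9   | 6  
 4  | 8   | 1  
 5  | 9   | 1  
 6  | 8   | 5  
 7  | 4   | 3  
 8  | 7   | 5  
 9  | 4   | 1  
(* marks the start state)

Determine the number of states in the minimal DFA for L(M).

All states are reachable from the start state.
P0 = {1,3,5,6} | {2,4,7,8,9}.
Refine {2,4,7,8,9} on symbol y: members go to different blocks, giving {4,7,8,9} and {2}.
Stable partition: {1,3,5,6} | {4,7,8,9} | {2} — 3 equivalence classes.

3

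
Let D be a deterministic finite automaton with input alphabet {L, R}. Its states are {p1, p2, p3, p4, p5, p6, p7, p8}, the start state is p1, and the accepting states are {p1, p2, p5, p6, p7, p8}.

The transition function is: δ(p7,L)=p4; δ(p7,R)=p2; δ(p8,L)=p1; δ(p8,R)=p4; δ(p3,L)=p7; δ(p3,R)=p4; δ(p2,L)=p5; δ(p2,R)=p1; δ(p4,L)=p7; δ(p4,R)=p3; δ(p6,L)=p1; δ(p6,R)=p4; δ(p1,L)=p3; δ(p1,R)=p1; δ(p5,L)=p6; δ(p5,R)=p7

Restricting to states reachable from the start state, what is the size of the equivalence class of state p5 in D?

Reachable states from the start: {p1,p2,p3,p4,p5,p6,p7}. Unreachable: {p8} — drop them.
Start with accepting vs non-accepting: {p1,p2,p5,p6,p7} | {p3,p4}.
Refine {p1,p2,p5,p6,p7} on symbol L: members go to different blocks, giving {p2,p5,p6} and {p1,p7}.
Split {p2,p5,p6} by δ(·,L) → {p2,p5} and {p6}.
Refine {p2,p5} on symbol L: members go to different blocks, giving {p2} and {p5}.
On input R, block {p1,p7} splits into {p1} and {p7}.
Stable partition: {p2} | {p3,p4} | {p1} | {p6} | {p5} | {p7} — 6 equivalence classes.
State p5 belongs to the block {p5}, which has 1 states.

1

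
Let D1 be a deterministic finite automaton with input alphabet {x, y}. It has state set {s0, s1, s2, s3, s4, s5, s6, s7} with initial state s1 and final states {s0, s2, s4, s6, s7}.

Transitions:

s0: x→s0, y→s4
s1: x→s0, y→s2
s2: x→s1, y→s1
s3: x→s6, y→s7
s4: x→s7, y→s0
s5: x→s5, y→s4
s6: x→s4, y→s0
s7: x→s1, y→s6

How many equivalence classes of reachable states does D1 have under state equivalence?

Reachable states from the start: {s0,s1,s2,s4,s6,s7}. Unreachable: {s3,s5} — drop them.
P0 = {s0,s2,s4,s6,s7} | {s1}.
Split {s0,s2,s4,s6,s7} by δ(·,x) → {s0,s4,s6} and {s2,s7}.
Split {s0,s4,s6} by δ(·,x) → {s0,s6} and {s4}.
Refine {s0,s6} on symbol x: members go to different blocks, giving {s0} and {s6}.
Split {s2,s7} by δ(·,y) → {s2} and {s7}.
Stable partition: {s0} | {s1} | {s2} | {s4} | {s6} | {s7} — 6 equivalence classes.

6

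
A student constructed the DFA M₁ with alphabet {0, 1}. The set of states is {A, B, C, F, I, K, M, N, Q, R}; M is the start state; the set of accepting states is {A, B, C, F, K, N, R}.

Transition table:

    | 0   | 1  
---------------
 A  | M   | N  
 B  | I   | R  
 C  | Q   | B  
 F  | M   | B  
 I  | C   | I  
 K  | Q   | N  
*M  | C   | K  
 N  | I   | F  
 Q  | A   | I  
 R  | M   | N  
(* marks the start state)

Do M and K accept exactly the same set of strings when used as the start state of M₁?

Every state is reachable, so we keep all 10.
P0 = {A,B,C,F,K,N,R} | {I,M,Q}.
Refine {I,M,Q} on symbol 1: members go to different blocks, giving {I,Q} and {M}.
On input 0, block {A,B,C,F,K,N,R} splits into {B,C,K,N} and {A,F,R}.
Split {B,C,K,N} by δ(·,1) → {C,K} and {B,N}.
Refine {I,Q} on symbol 0: members go to different blocks, giving {Q} and {I}.
No further refinement is possible. Final partition (6 blocks): {C,K} | {Q} | {M} | {A,F,R} | {B,N} | {I}.
M and K end up in different blocks, so they are distinguishable. For instance, the string 'ε' is accepted from only K.

No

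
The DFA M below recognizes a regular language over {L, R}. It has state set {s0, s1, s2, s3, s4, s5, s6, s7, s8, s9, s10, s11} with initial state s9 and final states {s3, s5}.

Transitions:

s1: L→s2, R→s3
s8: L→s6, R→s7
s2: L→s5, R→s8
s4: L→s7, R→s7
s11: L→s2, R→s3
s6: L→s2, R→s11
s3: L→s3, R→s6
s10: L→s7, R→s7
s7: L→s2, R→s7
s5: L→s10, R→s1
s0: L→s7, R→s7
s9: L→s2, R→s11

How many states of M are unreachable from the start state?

No path from s9 leads to s0, s4; the other 10 states are all reachable.

2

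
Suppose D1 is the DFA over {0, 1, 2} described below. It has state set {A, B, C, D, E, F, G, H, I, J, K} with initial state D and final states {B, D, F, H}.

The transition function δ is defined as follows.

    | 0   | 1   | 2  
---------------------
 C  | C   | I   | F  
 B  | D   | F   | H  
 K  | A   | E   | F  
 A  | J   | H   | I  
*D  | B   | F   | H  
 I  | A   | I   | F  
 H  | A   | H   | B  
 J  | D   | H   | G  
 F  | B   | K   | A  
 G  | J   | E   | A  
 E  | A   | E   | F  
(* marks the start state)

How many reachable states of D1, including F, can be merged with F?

Reachable states from the start: {A,B,D,E,F,G,H,I,J,K}. Unreachable: {C} — drop them.
P0 = {B,D,F,H} | {A,E,G,I,J,K}.
On input 0, block {B,D,F,H} splits into {B,D,F} and {H}.
Refine {B,D,F} on symbol 1: members go to different blocks, giving {B,D} and {F}.
On input 0, block {A,E,G,I,J,K} splits into {A,E,G,I,K} and {J}.
Split {A,E,G,I,K} by δ(·,0) → {E,I,K} and {A,G}.
On input 1, block {A,G} splits into {A} and {G}.
Stable partition: {B,D} | {E,I,K} | {H} | {F} | {J} | {A} | {G} — 7 equivalence classes.
State F belongs to the block {F}, which has 1 states.

1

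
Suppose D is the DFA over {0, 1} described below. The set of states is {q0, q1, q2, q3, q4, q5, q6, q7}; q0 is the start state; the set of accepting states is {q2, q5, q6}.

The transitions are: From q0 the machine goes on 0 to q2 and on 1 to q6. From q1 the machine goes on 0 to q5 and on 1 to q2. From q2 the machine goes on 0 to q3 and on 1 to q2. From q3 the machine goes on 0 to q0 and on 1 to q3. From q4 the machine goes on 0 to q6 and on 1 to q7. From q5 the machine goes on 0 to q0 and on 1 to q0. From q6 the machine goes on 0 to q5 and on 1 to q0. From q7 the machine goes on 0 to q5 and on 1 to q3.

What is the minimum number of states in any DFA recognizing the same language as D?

States {q1,q4,q7} cannot be reached from the start state, so discard them.
Start with accepting vs non-accepting: {q2,q5,q6} | {q0,q3}.
Refine {q2,q5,q6} on symbol 0: members go to different blocks, giving {q2,q5} and {q6}.
Split {q2,q5} by δ(·,1) → {q2} and {q5}.
On input 0, block {q0,q3} splits into {q0} and {q3}.
Stable partition: {q2} | {q0} | {q6} | {q5} | {q3} — 5 equivalence classes.

5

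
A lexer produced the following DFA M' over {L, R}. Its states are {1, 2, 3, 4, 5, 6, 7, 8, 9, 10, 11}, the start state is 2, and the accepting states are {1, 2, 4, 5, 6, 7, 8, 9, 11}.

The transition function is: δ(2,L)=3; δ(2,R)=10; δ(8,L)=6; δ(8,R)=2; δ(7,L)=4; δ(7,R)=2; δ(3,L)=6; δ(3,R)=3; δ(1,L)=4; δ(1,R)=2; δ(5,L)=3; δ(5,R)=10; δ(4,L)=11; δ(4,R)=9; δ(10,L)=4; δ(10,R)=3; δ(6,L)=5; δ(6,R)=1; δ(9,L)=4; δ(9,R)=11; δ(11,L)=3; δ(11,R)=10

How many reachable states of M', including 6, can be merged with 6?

2

First remove the unreachable states {7,8}; 9 states remain.
P0 = {1,2,4,5,6,9,11} | {3,10}.
Refine {1,2,4,5,6,9,11} on symbol L: members go to different blocks, giving {1,4,6,9} and {2,5,11}.
On input L, block {1,4,6,9} splits into {1,9} and {4,6}.
The partition is now stable with 4 blocks: {1,9} | {3,10} | {2,5,11} | {4,6}.
State 6 belongs to the block {4,6}, which has 2 states.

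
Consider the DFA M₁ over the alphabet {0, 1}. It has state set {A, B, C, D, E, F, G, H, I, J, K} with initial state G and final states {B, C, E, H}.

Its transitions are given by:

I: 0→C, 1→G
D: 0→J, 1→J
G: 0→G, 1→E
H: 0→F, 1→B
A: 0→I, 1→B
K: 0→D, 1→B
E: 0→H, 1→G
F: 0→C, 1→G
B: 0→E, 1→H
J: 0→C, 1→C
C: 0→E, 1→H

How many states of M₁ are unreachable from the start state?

5

No path from G leads to A, D, I, J, K; the other 6 states are all reachable.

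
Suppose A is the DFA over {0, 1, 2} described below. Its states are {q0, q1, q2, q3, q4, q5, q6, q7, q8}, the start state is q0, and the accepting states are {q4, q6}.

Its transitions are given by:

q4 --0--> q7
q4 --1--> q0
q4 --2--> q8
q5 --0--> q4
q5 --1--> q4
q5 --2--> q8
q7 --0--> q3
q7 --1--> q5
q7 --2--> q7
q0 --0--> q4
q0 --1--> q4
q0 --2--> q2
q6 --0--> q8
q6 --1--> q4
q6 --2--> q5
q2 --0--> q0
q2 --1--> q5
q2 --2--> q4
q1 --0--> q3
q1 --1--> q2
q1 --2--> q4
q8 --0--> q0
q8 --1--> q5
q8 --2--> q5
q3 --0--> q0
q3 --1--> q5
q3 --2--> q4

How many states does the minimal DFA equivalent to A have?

First remove the unreachable states {q1,q6}; 7 states remain.
P0 = {q4} | {q0,q2,q3,q5,q7,q8}.
On input 0, block {q0,q2,q3,q5,q7,q8} splits into {q2,q3,q7,q8} and {q0,q5}.
On input 0, block {q2,q3,q7,q8} splits into {q2,q3,q8} and {q7}.
Split {q2,q3,q8} by δ(·,2) → {q2,q3} and {q8}.
On input 2, block {q0,q5} splits into {q0} and {q5}.
Stable partition: {q4} | {q2,q3} | {q0} | {q7} | {q8} | {q5} — 6 equivalence classes.

6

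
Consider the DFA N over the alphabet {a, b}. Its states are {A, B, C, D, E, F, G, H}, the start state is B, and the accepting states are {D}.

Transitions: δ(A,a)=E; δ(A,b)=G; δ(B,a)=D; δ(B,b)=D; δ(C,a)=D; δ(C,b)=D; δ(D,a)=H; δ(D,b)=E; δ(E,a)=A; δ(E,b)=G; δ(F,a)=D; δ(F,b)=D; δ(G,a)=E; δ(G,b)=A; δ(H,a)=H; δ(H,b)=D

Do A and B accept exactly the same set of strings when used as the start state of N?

No

First remove the unreachable states {C,F}; 6 states remain.
P0 = {D} | {A,B,E,G,H}.
Split {A,B,E,G,H} by δ(·,a) → {A,E,G,H} and {B}.
Split {A,E,G,H} by δ(·,b) → {A,E,G} and {H}.
Stable partition: {D} | {A,E,G} | {B} | {H} — 4 equivalence classes.
A and B end up in different blocks, so they are distinguishable. For instance, the string 'a' is accepted from only B.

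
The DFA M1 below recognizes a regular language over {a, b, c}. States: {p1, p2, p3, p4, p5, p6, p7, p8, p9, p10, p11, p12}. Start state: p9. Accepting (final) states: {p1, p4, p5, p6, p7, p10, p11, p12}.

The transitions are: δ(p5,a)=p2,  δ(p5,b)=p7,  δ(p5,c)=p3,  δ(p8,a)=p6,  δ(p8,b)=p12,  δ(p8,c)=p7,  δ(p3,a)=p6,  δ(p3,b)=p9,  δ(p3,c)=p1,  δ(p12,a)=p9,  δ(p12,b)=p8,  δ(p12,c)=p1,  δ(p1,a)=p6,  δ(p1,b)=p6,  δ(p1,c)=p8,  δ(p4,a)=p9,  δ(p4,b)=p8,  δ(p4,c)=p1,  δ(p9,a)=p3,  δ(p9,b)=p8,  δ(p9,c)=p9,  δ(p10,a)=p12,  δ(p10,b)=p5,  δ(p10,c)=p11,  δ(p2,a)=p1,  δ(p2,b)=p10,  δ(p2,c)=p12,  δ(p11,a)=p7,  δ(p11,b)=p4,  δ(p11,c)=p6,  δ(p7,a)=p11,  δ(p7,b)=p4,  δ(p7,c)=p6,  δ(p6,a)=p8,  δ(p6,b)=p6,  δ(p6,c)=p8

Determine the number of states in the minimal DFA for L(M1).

7

Reachable states from the start: {p1,p3,p4,p6,p7,p8,p9,p11,p12}. Unreachable: {p2,p5,p10} — drop them.
Start with accepting vs non-accepting: {p1,p4,p6,p7,p11,p12} | {p3,p8,p9}.
On input a, block {p1,p4,p6,p7,p11,p12} splits into {p1,p7,p11} and {p4,p6,p12}.
Refine {p1,p7,p11} on symbol a: members go to different blocks, giving {p7,p11} and {p1}.
On input a, block {p3,p8,p9} splits into {p3,p8} and {p9}.
On input b, block {p3,p8} splits into {p3} and {p8}.
Split {p4,p6,p12} by δ(·,a) → {p4,p12} and {p6}.
No further refinement is possible. Final partition (7 blocks): {p7,p11} | {p3} | {p4,p12} | {p1} | {p9} | {p8} | {p6}.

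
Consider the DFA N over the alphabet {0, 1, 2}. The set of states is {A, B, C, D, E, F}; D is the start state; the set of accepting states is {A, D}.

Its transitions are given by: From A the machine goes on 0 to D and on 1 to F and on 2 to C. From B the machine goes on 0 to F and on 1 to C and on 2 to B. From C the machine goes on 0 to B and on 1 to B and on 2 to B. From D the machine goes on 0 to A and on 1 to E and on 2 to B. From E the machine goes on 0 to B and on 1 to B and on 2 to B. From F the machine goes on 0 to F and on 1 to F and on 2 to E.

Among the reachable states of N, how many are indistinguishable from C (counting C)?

4

Initial partition by acceptance: {A,D} | {B,C,E,F}.
The partition is now stable with 2 blocks: {A,D} | {B,C,E,F}.
The equivalence class containing C is {B,C,E,F}, of size 4.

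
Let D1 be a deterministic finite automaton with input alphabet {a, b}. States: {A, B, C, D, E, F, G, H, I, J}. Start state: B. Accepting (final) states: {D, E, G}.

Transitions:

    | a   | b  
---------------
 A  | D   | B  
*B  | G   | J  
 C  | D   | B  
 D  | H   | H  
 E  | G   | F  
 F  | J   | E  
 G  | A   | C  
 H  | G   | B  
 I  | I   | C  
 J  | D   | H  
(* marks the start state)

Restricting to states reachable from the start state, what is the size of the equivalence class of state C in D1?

5

Reachable states from the start: {A,B,C,D,G,H,J}. Unreachable: {E,F,I} — drop them.
P0 = {D,G} | {A,B,C,H,J}.
Stable partition: {D,G} | {A,B,C,H,J} — 2 equivalence classes.
State C belongs to the block {A,B,C,H,J}, which has 5 states.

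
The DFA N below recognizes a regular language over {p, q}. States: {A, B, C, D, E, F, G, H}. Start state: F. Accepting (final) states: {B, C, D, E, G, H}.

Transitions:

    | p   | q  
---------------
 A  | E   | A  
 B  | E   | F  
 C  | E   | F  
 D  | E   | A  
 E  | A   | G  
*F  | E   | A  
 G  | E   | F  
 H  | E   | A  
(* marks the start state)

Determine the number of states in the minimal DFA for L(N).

3

First remove the unreachable states {B,C,D,H}; 4 states remain.
Initial partition by acceptance: {E,G} | {A,F}.
Refine {E,G} on symbol p: members go to different blocks, giving {E} and {G}.
Stable partition: {E} | {A,F} | {G} — 3 equivalence classes.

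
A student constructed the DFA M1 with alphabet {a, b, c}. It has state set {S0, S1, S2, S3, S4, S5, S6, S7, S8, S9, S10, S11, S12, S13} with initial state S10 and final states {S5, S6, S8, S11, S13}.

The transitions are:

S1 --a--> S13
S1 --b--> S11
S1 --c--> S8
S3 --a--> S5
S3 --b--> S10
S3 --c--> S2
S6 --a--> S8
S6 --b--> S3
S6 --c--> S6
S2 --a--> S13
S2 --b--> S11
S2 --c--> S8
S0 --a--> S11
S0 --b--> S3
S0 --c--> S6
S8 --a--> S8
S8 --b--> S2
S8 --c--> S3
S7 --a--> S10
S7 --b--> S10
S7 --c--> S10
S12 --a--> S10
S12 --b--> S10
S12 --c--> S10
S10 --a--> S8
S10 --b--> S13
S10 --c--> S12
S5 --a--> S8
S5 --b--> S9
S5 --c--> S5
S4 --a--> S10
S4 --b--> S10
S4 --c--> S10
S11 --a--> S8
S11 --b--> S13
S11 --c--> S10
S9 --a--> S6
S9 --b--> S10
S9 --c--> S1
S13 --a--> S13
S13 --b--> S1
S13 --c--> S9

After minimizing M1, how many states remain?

7

Reachable states from the start: {S1,S2,S3,S5,S6,S8,S9,S10,S11,S12,S13}. Unreachable: {S0,S4,S7} — drop them.
Initial partition by acceptance: {S5,S6,S8,S11,S13} | {S1,S2,S3,S9,S10,S12}.
Split {S5,S6,S8,S11,S13} by δ(·,b) → {S5,S6,S8,S13} and {S11}.
Split {S5,S6,S8,S13} by δ(·,c) → {S5,S6} and {S8,S13}.
Refine {S1,S2,S3,S9,S10,S12} on symbol a: members go to different blocks, giving {S1,S2,S10} and {S3,S9} and {S12}.
Split {S1,S2,S10} by δ(·,b) → {S1,S2} and {S10}.
The partition is now stable with 7 blocks: {S5,S6} | {S1,S2} | {S11} | {S8,S13} | {S3,S9} | {S12} | {S10}.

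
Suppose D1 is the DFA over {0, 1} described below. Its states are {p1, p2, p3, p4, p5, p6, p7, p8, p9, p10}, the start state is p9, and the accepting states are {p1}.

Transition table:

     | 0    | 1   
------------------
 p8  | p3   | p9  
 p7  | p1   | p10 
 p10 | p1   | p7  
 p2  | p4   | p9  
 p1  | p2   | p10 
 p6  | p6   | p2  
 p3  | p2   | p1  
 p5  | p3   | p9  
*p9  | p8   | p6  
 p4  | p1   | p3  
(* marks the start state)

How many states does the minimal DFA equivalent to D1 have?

States {p5} cannot be reached from the start state, so discard them.
Start with accepting vs non-accepting: {p1} | {p2,p3,p4,p6,p7,p8,p9,p10}.
On input 0, block {p2,p3,p4,p6,p7,p8,p9,p10} splits into {p2,p3,p6,p8,p9} and {p4,p7,p10}.
Refine {p2,p3,p6,p8,p9} on symbol 0: members go to different blocks, giving {p3,p6,p8,p9} and {p2}.
Split {p3,p6,p8,p9} by δ(·,0) → {p6,p8,p9} and {p3}.
On input 0, block {p6,p8,p9} splits into {p6,p9} and {p8}.
On input 0, block {p6,p9} splits into {p6} and {p9}.
Refine {p4,p7,p10} on symbol 1: members go to different blocks, giving {p7,p10} and {p4}.
Stable partition: {p1} | {p6} | {p7,p10} | {p2} | {p3} | {p8} | {p9} | {p4} — 8 equivalence classes.

8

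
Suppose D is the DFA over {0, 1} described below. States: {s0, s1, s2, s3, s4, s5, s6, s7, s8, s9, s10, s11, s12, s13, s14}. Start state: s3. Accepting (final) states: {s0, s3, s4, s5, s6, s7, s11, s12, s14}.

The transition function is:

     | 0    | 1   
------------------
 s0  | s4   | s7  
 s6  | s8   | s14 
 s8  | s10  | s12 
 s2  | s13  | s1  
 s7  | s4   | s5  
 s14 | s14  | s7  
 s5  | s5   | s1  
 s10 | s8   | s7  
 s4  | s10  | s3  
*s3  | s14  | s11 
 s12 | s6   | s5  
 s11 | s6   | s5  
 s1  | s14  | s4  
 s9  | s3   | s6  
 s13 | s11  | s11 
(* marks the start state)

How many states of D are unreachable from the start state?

4

BFS from s3 reaches {s1, s3, s4, s5, s6, s7, s8, s10, s11, s12, s14}; the 4 state(s) s0, s2, s9, s13 are never visited.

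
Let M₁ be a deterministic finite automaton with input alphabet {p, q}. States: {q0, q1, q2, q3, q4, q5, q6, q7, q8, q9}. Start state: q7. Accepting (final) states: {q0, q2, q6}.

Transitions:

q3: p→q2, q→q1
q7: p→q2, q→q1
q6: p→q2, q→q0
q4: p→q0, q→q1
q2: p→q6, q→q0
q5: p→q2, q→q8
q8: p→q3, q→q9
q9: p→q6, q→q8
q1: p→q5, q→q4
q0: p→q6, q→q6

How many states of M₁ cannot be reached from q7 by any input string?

0

Every one of the 10 states is reachable from q7.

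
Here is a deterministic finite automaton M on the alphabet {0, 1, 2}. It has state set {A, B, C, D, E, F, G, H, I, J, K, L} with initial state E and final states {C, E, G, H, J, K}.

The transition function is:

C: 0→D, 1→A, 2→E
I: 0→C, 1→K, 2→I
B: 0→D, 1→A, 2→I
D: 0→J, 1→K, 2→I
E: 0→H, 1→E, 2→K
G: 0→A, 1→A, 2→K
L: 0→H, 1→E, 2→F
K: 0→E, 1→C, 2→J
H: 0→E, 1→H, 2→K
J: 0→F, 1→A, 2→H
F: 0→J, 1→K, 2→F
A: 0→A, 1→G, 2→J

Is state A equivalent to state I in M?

Reachable states from the start: {A,C,D,E,F,G,H,I,J,K}. Unreachable: {B,L} — drop them.
Start with accepting vs non-accepting: {C,E,G,H,J,K} | {A,D,F,I}.
Refine {C,E,G,H,J,K} on symbol 0: members go to different blocks, giving {C,G,J} and {E,H,K}.
Split {A,D,F,I} by δ(·,0) → {D,F,I} and {A}.
Refine {C,G,J} on symbol 0: members go to different blocks, giving {C,J} and {G}.
Refine {E,H,K} on symbol 1: members go to different blocks, giving {E,H} and {K}.
No further refinement is possible. Final partition (6 blocks): {C,J} | {D,F,I} | {E,H} | {A} | {G} | {K}.
A and I end up in different blocks, so they are distinguishable. For instance, the string '0' is accepted from only I.

No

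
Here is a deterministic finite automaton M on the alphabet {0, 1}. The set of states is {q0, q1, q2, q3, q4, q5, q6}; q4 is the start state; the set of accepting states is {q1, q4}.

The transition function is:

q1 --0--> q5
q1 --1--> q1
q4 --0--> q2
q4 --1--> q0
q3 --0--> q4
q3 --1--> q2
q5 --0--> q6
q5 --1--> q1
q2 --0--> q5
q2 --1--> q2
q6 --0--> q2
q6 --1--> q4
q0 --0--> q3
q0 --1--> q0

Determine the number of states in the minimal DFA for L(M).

7

Every state is reachable, so we keep all 7.
Initial partition by acceptance: {q1,q4} | {q0,q2,q3,q5,q6}.
Split {q1,q4} by δ(·,1) → {q1} and {q4}.
Refine {q0,q2,q3,q5,q6} on symbol 0: members go to different blocks, giving {q0,q2,q5,q6} and {q3}.
On input 0, block {q0,q2,q5,q6} splits into {q2,q5,q6} and {q0}.
Refine {q2,q5,q6} on symbol 1: members go to different blocks, giving {q2} and {q5} and {q6}.
Stable partition: {q1} | {q2} | {q4} | {q3} | {q0} | {q5} | {q6} — 7 equivalence classes.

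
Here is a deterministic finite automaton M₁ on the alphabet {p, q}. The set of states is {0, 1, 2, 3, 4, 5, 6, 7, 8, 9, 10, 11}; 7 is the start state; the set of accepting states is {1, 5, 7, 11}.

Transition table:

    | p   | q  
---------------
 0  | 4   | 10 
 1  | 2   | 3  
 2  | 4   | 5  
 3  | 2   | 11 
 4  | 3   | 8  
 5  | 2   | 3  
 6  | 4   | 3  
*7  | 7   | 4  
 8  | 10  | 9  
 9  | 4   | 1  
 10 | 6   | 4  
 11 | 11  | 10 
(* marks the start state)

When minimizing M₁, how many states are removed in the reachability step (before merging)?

1

No path from 7 leads to 0; the other 11 states are all reachable.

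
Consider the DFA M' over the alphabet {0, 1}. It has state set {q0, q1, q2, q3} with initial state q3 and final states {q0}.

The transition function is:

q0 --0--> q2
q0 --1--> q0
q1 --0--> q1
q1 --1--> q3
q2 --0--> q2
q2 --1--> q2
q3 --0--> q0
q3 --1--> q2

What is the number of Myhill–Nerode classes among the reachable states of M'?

3

States {q1} cannot be reached from the start state, so discard them.
Initial partition by acceptance: {q0} | {q2,q3}.
On input 0, block {q2,q3} splits into {q2} and {q3}.
Stable partition: {q0} | {q2} | {q3} — 3 equivalence classes.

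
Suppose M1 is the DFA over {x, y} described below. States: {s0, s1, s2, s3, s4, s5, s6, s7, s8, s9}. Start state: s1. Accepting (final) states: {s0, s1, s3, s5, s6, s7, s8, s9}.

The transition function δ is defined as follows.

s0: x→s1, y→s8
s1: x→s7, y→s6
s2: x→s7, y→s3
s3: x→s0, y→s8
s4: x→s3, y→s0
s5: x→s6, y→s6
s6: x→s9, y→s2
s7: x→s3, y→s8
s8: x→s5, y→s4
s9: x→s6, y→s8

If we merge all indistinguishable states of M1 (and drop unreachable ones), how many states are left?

4

Start with accepting vs non-accepting: {s0,s1,s3,s5,s6,s7,s8,s9} | {s2,s4}.
On input y, block {s0,s1,s3,s5,s6,s7,s8,s9} splits into {s0,s1,s3,s5,s7,s9} and {s6,s8}.
Refine {s0,s1,s3,s5,s7,s9} on symbol x: members go to different blocks, giving {s0,s1,s3,s7} and {s5,s9}.
No further refinement is possible. Final partition (4 blocks): {s0,s1,s3,s7} | {s2,s4} | {s6,s8} | {s5,s9}.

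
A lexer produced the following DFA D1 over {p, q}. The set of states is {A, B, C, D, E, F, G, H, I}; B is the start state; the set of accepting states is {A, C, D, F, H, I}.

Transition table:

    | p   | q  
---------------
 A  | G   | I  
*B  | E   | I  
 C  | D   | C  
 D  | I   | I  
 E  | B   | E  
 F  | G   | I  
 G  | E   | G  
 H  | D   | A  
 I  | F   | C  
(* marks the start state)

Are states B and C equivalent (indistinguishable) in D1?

Reachable states from the start: {B,C,D,E,F,G,I}. Unreachable: {A,H} — drop them.
P0 = {C,D,F,I} | {B,E,G}.
Refine {C,D,F,I} on symbol p: members go to different blocks, giving {C,D,I} and {F}.
On input p, block {C,D,I} splits into {C,D} and {I}.
Split {C,D} by δ(·,p) → {C} and {D}.
Split {B,E,G} by δ(·,q) → {E,G} and {B}.
On input p, block {E,G} splits into {E} and {G}.
Stable partition: {C} | {E} | {F} | {I} | {D} | {B} | {G} — 7 equivalence classes.
B and C end up in different blocks, so they are distinguishable. For instance, the string 'ε' is accepted from only C.

No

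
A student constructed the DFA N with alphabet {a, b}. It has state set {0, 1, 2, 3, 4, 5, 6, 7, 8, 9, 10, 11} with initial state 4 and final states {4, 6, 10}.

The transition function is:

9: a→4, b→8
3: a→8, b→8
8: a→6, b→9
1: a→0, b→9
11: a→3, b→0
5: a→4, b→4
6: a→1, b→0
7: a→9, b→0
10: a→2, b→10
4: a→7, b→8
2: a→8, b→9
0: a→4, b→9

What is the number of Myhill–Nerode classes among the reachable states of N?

States {2,3,5,10,11} cannot be reached from the start state, so discard them.
P0 = {4,6} | {0,1,7,8,9}.
On input a, block {0,1,7,8,9} splits into {0,8,9} and {1,7}.
No further refinement is possible. Final partition (3 blocks): {4,6} | {0,8,9} | {1,7}.

3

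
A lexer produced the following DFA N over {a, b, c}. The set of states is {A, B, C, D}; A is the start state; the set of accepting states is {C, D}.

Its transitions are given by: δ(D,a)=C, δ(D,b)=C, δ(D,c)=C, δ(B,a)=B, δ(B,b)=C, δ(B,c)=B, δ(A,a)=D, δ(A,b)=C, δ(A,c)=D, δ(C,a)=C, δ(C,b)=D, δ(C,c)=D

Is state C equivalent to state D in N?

Yes

Reachable states from the start: {A,C,D}. Unreachable: {B} — drop them.
P0 = {C,D} | {A}.
The partition is now stable with 2 blocks: {C,D} | {A}.
C and D lie in the same block of the stable partition, so they are equivalent — no string distinguishes them.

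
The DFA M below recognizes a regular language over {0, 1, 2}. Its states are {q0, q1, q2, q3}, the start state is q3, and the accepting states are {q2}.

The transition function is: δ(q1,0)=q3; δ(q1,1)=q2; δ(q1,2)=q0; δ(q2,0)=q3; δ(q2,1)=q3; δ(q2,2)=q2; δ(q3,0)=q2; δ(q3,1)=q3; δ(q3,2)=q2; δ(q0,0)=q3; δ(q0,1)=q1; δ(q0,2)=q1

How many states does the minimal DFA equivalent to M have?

2

Reachable states from the start: {q2,q3}. Unreachable: {q0,q1} — drop them.
P0 = {q2} | {q3}.
The partition is now stable with 2 blocks: {q2} | {q3}.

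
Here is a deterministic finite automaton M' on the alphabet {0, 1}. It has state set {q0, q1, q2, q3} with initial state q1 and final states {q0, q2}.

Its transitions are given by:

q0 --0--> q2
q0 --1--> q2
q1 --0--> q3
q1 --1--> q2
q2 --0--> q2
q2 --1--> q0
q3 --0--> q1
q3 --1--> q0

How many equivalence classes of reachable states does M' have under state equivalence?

All states are reachable from the start state.
Start with accepting vs non-accepting: {q0,q2} | {q1,q3}.
The partition is now stable with 2 blocks: {q0,q2} | {q1,q3}.

2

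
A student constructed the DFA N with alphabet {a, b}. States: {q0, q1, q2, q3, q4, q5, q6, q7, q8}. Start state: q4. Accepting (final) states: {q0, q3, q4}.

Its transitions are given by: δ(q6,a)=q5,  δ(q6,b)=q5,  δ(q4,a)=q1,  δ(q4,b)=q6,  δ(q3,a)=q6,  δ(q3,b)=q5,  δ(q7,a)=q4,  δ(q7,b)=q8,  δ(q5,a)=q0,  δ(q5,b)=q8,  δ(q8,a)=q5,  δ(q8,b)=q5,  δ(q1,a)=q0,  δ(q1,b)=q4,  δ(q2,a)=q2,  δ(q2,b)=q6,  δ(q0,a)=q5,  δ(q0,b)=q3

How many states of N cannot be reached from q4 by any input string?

2

BFS from q4 reaches {q0, q1, q3, q4, q5, q6, q8}; the 2 state(s) q2, q7 are never visited.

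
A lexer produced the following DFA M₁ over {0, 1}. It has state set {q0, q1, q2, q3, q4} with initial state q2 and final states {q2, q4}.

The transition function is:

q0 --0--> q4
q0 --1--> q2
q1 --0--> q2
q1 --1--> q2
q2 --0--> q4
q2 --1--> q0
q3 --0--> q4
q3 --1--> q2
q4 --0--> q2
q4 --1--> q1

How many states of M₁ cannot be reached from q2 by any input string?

1

BFS from q2 reaches {q0, q1, q2, q4}; the 1 state(s) q3 are never visited.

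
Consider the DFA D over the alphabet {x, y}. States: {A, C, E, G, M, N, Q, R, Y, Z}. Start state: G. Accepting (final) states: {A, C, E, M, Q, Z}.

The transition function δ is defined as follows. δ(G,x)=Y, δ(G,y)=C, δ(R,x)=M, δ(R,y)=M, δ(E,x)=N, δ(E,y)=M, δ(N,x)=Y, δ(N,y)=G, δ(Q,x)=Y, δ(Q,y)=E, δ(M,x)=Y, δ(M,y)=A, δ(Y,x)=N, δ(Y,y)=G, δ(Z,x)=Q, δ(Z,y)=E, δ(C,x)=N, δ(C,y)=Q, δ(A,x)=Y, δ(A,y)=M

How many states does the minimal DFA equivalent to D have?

States {R,Z} cannot be reached from the start state, so discard them.
Start with accepting vs non-accepting: {A,C,E,M,Q} | {G,N,Y}.
Refine {G,N,Y} on symbol y: members go to different blocks, giving {N,Y} and {G}.
The partition is now stable with 3 blocks: {A,C,E,M,Q} | {N,Y} | {G}.

3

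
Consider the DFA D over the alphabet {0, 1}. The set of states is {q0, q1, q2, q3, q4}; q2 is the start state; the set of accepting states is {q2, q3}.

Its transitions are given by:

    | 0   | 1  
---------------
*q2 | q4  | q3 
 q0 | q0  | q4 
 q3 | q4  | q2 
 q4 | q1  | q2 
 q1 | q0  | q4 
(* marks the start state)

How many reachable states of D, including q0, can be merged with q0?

2

Start with accepting vs non-accepting: {q2,q3} | {q0,q1,q4}.
Split {q0,q1,q4} by δ(·,1) → {q0,q1} and {q4}.
Stable partition: {q2,q3} | {q0,q1} | {q4} — 3 equivalence classes.
The equivalence class containing q0 is {q0,q1}, of size 2.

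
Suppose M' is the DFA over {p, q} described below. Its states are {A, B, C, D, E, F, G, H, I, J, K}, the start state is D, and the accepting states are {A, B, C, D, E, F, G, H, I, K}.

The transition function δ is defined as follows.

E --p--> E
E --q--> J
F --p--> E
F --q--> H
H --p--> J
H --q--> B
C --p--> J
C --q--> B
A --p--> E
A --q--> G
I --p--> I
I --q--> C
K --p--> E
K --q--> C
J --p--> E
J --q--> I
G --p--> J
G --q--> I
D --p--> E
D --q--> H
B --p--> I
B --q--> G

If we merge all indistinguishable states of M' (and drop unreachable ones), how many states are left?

5

Reachable states from the start: {B,C,D,E,G,H,I,J}. Unreachable: {A,F,K} — drop them.
P0 = {B,C,D,E,G,H,I} | {J}.
On input p, block {B,C,D,E,G,H,I} splits into {B,D,E,I} and {C,G,H}.
On input q, block {B,D,E,I} splits into {B,D,I} and {E}.
Refine {B,D,I} on symbol p: members go to different blocks, giving {B,I} and {D}.
Stable partition: {B,I} | {J} | {C,G,H} | {E} | {D} — 5 equivalence classes.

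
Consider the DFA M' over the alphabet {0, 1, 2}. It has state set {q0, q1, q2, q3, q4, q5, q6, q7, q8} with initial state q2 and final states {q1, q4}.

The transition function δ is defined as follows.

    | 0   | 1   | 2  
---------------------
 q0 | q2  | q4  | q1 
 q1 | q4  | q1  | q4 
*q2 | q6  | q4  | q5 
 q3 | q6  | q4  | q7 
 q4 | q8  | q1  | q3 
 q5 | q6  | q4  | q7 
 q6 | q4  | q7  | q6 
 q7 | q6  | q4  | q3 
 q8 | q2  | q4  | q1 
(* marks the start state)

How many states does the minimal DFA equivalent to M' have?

5

States {q0} cannot be reached from the start state, so discard them.
Initial partition by acceptance: {q1,q4} | {q2,q3,q5,q6,q7,q8}.
Refine {q1,q4} on symbol 0: members go to different blocks, giving {q1} and {q4}.
On input 0, block {q2,q3,q5,q6,q7,q8} splits into {q2,q3,q5,q7,q8} and {q6}.
On input 0, block {q2,q3,q5,q7,q8} splits into {q2,q3,q5,q7} and {q8}.
Stable partition: {q1} | {q2,q3,q5,q7} | {q4} | {q6} | {q8} — 5 equivalence classes.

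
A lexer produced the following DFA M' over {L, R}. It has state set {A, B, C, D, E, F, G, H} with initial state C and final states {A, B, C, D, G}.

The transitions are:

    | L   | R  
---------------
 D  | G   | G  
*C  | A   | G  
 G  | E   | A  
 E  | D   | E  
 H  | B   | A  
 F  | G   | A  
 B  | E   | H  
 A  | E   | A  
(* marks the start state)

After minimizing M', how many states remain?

First remove the unreachable states {B,F,H}; 5 states remain.
P0 = {A,C,D,G} | {E}.
Refine {A,C,D,G} on symbol L: members go to different blocks, giving {A,G} and {C,D}.
No further refinement is possible. Final partition (3 blocks): {A,G} | {E} | {C,D}.

3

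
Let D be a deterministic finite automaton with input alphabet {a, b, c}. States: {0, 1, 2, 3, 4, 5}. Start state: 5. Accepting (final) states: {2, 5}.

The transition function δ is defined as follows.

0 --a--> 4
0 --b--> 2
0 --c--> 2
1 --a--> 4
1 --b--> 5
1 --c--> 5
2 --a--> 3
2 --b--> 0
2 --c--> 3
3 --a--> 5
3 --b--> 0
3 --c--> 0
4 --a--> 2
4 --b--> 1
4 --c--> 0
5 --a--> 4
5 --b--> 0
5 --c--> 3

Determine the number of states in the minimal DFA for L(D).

Every state is reachable, so we keep all 6.
Start with accepting vs non-accepting: {2,5} | {0,1,3,4}.
Split {0,1,3,4} by δ(·,a) → {0,1} and {3,4}.
No further refinement is possible. Final partition (3 blocks): {2,5} | {0,1} | {3,4}.

3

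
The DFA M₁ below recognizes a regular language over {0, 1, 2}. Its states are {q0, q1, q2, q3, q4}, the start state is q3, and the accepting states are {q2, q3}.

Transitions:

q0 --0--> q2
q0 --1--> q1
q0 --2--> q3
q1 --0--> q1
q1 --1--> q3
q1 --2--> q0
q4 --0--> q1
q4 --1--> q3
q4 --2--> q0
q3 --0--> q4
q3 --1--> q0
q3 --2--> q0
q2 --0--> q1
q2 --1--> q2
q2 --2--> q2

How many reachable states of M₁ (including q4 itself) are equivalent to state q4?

2

P0 = {q2,q3} | {q0,q1,q4}.
Refine {q2,q3} on symbol 1: members go to different blocks, giving {q2} and {q3}.
On input 0, block {q0,q1,q4} splits into {q1,q4} and {q0}.
No further refinement is possible. Final partition (4 blocks): {q2} | {q1,q4} | {q3} | {q0}.
State q4 belongs to the block {q1,q4}, which has 2 states.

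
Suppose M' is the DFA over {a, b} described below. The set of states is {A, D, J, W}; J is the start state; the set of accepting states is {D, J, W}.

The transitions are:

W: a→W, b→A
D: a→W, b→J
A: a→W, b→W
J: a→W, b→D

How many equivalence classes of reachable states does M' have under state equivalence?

3

Initial partition by acceptance: {D,J,W} | {A}.
Refine {D,J,W} on symbol b: members go to different blocks, giving {D,J} and {W}.
Stable partition: {D,J} | {A} | {W} — 3 equivalence classes.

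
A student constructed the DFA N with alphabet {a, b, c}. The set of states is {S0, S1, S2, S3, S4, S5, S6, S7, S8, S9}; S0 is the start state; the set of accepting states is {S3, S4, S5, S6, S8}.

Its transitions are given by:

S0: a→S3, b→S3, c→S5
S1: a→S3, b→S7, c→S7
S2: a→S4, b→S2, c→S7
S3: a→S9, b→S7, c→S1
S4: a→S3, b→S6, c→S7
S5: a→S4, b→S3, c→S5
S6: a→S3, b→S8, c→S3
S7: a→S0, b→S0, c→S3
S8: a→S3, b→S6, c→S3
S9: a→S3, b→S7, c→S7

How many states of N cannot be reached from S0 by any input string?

No path from S0 leads to S2; the other 9 states are all reachable.

1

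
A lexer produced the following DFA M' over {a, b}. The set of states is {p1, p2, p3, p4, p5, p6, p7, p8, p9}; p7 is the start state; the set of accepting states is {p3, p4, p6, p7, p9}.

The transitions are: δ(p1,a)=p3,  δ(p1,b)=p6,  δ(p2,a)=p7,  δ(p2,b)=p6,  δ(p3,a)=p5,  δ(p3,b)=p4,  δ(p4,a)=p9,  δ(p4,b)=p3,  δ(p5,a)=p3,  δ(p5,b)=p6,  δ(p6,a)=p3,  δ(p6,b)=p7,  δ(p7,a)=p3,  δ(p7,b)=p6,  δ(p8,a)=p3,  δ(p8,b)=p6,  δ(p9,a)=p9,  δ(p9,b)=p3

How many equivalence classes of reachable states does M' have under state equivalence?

States {p1,p2,p8} cannot be reached from the start state, so discard them.
Start with accepting vs non-accepting: {p3,p4,p6,p7,p9} | {p5}.
Split {p3,p4,p6,p7,p9} by δ(·,a) → {p4,p6,p7,p9} and {p3}.
On input a, block {p4,p6,p7,p9} splits into {p4,p9} and {p6,p7}.
The partition is now stable with 4 blocks: {p4,p9} | {p5} | {p3} | {p6,p7}.

4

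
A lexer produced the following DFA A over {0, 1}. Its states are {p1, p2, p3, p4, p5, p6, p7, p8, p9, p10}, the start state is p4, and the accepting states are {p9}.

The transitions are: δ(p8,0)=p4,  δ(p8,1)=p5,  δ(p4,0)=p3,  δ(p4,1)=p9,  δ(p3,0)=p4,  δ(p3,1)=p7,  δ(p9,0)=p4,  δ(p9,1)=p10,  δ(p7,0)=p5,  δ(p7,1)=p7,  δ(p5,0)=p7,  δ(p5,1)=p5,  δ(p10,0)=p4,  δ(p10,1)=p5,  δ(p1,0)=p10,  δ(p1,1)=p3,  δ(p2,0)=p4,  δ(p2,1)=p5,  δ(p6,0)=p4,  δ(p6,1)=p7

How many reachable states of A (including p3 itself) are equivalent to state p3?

2

Reachable states from the start: {p3,p4,p5,p7,p9,p10}. Unreachable: {p1,p2,p6,p8} — drop them.
Start with accepting vs non-accepting: {p9} | {p3,p4,p5,p7,p10}.
Refine {p3,p4,p5,p7,p10} on symbol 1: members go to different blocks, giving {p3,p5,p7,p10} and {p4}.
Split {p3,p5,p7,p10} by δ(·,0) → {p3,p10} and {p5,p7}.
No further refinement is possible. Final partition (4 blocks): {p9} | {p3,p10} | {p4} | {p5,p7}.
The equivalence class containing p3 is {p3,p10}, of size 2.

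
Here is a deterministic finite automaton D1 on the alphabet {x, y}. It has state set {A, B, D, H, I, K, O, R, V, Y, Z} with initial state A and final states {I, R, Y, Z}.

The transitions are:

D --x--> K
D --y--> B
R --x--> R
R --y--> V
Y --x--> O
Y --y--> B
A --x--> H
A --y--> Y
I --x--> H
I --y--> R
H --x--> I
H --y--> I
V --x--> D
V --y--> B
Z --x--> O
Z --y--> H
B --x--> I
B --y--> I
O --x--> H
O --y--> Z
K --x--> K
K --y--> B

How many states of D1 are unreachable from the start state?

0

A breadth-first search from the start state visits every state.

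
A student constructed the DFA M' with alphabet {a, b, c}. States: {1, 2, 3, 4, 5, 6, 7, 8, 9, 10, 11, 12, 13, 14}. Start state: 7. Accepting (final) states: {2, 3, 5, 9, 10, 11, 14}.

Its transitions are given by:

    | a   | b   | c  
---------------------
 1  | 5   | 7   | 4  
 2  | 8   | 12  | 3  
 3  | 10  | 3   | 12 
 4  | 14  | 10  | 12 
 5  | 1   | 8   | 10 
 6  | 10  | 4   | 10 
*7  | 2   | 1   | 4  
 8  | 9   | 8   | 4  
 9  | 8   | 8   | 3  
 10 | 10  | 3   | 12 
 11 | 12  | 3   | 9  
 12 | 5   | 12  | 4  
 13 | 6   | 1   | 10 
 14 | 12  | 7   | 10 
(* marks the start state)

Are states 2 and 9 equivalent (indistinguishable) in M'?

States {6,11,13} cannot be reached from the start state, so discard them.
Initial partition by acceptance: {2,3,5,9,10,14} | {1,4,7,8,12}.
Refine {2,3,5,9,10,14} on symbol a: members go to different blocks, giving {2,5,9,14} and {3,10}.
On input b, block {1,4,7,8,12} splits into {1,7,8,12} and {4}.
The partition is now stable with 4 blocks: {2,5,9,14} | {1,7,8,12} | {3,10} | {4}.
2 and 9 lie in the same block of the stable partition, so they are equivalent — no string distinguishes them.

Yes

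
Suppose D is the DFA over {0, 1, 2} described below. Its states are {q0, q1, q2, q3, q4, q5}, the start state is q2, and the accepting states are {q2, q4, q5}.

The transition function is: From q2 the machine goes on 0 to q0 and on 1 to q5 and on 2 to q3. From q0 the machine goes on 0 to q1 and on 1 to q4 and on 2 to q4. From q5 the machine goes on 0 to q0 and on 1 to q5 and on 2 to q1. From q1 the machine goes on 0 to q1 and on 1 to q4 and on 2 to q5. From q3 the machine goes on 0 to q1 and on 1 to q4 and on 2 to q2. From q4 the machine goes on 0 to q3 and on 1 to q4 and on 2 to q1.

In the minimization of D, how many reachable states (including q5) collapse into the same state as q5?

3

Start with accepting vs non-accepting: {q2,q4,q5} | {q0,q1,q3}.
No further refinement is possible. Final partition (2 blocks): {q2,q4,q5} | {q0,q1,q3}.
State q5 belongs to the block {q2,q4,q5}, which has 3 states.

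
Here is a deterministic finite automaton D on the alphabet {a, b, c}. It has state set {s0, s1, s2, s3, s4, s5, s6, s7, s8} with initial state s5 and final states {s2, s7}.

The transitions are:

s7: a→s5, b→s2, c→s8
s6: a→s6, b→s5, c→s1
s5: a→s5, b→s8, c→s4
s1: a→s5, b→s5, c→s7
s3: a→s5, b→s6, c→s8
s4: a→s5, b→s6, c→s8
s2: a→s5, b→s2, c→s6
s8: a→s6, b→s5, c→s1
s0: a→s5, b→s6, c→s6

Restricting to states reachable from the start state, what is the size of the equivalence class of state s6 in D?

Reachable states from the start: {s1,s2,s4,s5,s6,s7,s8}. Unreachable: {s0,s3} — drop them.
P0 = {s2,s7} | {s1,s4,s5,s6,s8}.
Refine {s1,s4,s5,s6,s8} on symbol c: members go to different blocks, giving {s4,s5,s6,s8} and {s1}.
On input c, block {s4,s5,s6,s8} splits into {s4,s5} and {s6,s8}.
On input c, block {s4,s5} splits into {s4} and {s5}.
Stable partition: {s2,s7} | {s4} | {s1} | {s6,s8} | {s5} — 5 equivalence classes.
The equivalence class containing s6 is {s6,s8}, of size 2.

2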